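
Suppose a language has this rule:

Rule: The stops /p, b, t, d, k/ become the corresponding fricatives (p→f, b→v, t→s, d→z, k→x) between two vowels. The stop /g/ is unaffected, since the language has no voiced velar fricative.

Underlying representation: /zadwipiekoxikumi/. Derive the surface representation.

zadwifiexoxixumi

Scanning /zadwipiekoxikumi/: /d/ at position 3 is not in the conditioning environment; /p/ is a stop between vowels /i/ and /i/, so it spirantizes to the fricative [f]; /k/ is a stop between vowels /e/ and /o/, so it spirantizes to the fricative [x]; /k/ is a stop between vowels /i/ and /u/, so it spirantizes to the fricative [x].
Result: [zadwifiexoxixumi].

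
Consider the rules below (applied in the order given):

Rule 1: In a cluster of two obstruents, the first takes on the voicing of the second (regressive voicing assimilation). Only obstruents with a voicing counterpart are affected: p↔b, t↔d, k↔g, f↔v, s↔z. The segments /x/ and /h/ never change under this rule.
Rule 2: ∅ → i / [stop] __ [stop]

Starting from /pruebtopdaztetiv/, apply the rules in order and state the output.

Rule 1 (regressive voicing assimilation): /b/ precedes the voiceless obstruent /t/, so it devoices to [p] by assimilation. /p/ precedes the voiced obstruent /d/, so it voices to [b] by assimilation. /z/ precedes the voiceless obstruent /t/, so it devoices to [s] by assimilation. /pruebtopdaztetiv/ → prueptobdastetiv.
Rule 2 (stop-cluster i-epenthesis): /p/ and /t/ form a stop–stop cluster, so [i] is inserted between them. /b/ and /d/ form a stop–stop cluster, so [i] is inserted between them. /prueptobdastetiv/ → pruepitobidastetiv.

pruepitobidastetiv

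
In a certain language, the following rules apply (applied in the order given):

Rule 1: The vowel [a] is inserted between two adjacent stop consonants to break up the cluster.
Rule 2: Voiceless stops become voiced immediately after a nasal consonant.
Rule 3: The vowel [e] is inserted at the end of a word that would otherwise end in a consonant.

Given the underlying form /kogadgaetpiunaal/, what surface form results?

kogadagaetapiunaale

Rule 1 (stop-cluster a-epenthesis): /d/ and /g/ form a stop–stop cluster, so [a] is inserted between them. /t/ and /p/ form a stop–stop cluster, so [a] is inserted between them. /kogadgaetpiunaal/ → kogadagaetapiunaal.
Rule 2 (post-nasal voicing): no segment meets the environment; /kogadagaetapiunaal/ is unchanged.
Rule 3 (final e-epenthesis): the form ends in the consonant /l/, so [e] is inserted word-finally. /kogadagaetapiunaal/ → kogadagaetapiunaale.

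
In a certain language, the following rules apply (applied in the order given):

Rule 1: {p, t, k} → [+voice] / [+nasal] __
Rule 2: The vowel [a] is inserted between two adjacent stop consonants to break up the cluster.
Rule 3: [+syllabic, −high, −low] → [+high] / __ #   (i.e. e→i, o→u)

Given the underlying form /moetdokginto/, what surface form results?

moetadokagindu

Rule 1 (post-nasal voicing): /t/ is a voiceless stop immediately after the nasal /n/, so it voices to [d]. /moetdokginto/ → moetdokgindo.
Rule 2 (stop-cluster a-epenthesis): /t/ and /d/ form a stop–stop cluster, so [a] is inserted between them. /k/ and /g/ form a stop–stop cluster, so [a] is inserted between them. /moetdokgindo/ → moetadokagindo.
Rule 3 (final vowel raising): /o/ is a mid vowel in word-final position, so it raises to [u]. /moetadokagindo/ → moetadokagindu.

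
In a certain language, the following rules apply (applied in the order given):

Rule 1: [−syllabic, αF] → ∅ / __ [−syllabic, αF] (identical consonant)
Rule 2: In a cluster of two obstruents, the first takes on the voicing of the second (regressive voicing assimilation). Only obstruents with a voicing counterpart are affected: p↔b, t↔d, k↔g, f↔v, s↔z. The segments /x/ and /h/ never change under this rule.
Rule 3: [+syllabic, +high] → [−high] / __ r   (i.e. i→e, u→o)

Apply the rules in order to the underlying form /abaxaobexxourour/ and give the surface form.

Rule 1 (degemination): /xx/ is a geminate; the first /x/ deletes. /abaxaobexxourour/ → abaxaobexourour.
Rule 2 (regressive voicing assimilation): no segment meets the environment; /abaxaobexourour/ is unchanged.
Rule 3 (pre-rhotic lowering): /u/ is a high vowel immediately before /r/, so it lowers to [o]. /u/ is a high vowel immediately before /r/, so it lowers to [o]. /abaxaobexourour/ → abaxaobexooroor.

abaxaobexooroor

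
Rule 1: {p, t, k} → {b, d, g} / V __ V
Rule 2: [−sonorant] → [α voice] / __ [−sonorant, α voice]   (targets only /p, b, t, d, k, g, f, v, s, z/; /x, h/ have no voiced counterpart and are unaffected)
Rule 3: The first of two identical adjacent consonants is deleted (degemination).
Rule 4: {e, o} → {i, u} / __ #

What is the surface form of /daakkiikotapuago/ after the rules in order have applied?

daakiigodabuagu

Rule 1 (intervocalic voicing): /k/ is a voiceless stop between vowels /i/ and /o/, so it voices to [g]. /t/ is a voiceless stop between vowels /o/ and /a/, so it voices to [d]. /p/ is a voiceless stop between vowels /a/ and /u/, so it voices to [b]. /daakkiikotapuago/ → daakkiigodabuago.
Rule 2 (regressive voicing assimilation): no segment meets the environment; /daakkiigodabuago/ is unchanged.
Rule 3 (degemination): /kk/ is a geminate; the first /k/ deletes. /daakkiigodabuago/ → daakiigodabuago.
Rule 4 (final vowel raising): /o/ is a mid vowel in word-final position, so it raises to [u]. /daakiigodabuago/ → daakiigodabuagu.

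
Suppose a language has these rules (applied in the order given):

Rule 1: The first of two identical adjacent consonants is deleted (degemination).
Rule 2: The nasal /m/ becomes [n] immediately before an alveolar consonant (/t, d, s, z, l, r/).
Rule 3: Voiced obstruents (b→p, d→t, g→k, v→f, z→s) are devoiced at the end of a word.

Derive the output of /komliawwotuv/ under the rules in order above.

konliawotuf

Rule 1 (degemination): /ww/ is a geminate; the first /w/ deletes. /komliawwotuv/ → komliawotuv.
Rule 2 (nasal place assimilation): /m/ precedes the alveolar consonant /l/, so it assimilates in place to [n]. /komliawotuv/ → konliawotuv.
Rule 3 (final devoicing): /v/ is a voiced obstruent in word-final position, so it devoices to [f]. /konliawotuv/ → konliawotuf.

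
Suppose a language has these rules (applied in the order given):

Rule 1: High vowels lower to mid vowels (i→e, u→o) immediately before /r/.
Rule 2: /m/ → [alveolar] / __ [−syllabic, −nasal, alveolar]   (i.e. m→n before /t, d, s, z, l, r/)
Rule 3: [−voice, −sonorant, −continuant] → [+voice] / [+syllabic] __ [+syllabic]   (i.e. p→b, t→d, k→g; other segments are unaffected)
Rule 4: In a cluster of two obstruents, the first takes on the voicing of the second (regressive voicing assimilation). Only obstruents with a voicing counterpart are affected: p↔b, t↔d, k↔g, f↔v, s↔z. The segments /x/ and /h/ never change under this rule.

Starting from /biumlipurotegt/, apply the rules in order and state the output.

biunliborodekt

Rule 1 (pre-rhotic lowering): /u/ is a high vowel immediately before /r/, so it lowers to [o]. /biumlipurotegt/ → biumliporotegt.
Rule 2 (nasal place assimilation): /m/ precedes the alveolar consonant /l/, so it assimilates in place to [n]. /biumliporotegt/ → biunliporotegt.
Rule 3 (intervocalic voicing): /p/ is a voiceless stop between vowels /i/ and /o/, so it voices to [b]. /t/ is a voiceless stop between vowels /o/ and /e/, so it voices to [d]. /biunliporotegt/ → biunliborodegt.
Rule 4 (regressive voicing assimilation): /g/ precedes the voiceless obstruent /t/, so it devoices to [k] by assimilation. /biunliborodegt/ → biunliborodekt.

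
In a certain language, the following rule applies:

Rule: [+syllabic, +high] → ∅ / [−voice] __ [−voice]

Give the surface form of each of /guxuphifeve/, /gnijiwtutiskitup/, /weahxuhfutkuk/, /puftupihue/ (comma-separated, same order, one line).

guxphfeve, gnijiwttsktp, weahxhftkk, pftphue

/guxuphifeve/: /u/ is a high vowel flanked by voiceless consonants /x/ and /p/, so it deletes. /i/ is a high vowel flanked by voiceless consonants /h/ and /f/, so it deletes. → [guxphfeve].
/gnijiwtutiskitup/: /u/ is a high vowel flanked by voiceless consonants /t/ and /t/, so it deletes. /i/ is a high vowel flanked by voiceless consonants /t/ and /s/, so it deletes. /i/ is a high vowel flanked by voiceless consonants /k/ and /t/, so it deletes. /u/ is a high vowel flanked by voiceless consonants /t/ and /p/, so it deletes. → [gnijiwttsktp].
/weahxuhfutkuk/: /u/ is a high vowel flanked by voiceless consonants /x/ and /h/, so it deletes. /u/ is a high vowel flanked by voiceless consonants /f/ and /t/, so it deletes. /u/ is a high vowel flanked by voiceless consonants /k/ and /k/, so it deletes. → [weahxhftkk].
/puftupihue/: /u/ is a high vowel flanked by voiceless consonants /p/ and /f/, so it deletes. /u/ is a high vowel flanked by voiceless consonants /t/ and /p/, so it deletes. /i/ is a high vowel flanked by voiceless consonants /p/ and /h/, so it deletes. → [pftphue].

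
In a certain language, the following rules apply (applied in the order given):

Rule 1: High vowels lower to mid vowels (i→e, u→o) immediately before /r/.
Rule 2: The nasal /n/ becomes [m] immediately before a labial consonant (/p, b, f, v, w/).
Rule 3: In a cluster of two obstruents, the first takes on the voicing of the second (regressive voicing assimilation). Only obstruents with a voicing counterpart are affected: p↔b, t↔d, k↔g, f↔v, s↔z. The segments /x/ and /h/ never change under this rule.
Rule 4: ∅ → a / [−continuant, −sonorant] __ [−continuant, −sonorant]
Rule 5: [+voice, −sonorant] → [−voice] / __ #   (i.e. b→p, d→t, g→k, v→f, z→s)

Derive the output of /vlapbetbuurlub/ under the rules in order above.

vlababedabuorlup

Rule 1 (pre-rhotic lowering): /u/ is a high vowel immediately before /r/, so it lowers to [o]. /vlapbetbuurlub/ → vlapbetbuorlub.
Rule 2 (nasal place assimilation): no segment meets the environment; /vlapbetbuorlub/ is unchanged.
Rule 3 (regressive voicing assimilation): /p/ precedes the voiced obstruent /b/, so it voices to [b] by assimilation. /t/ precedes the voiced obstruent /b/, so it voices to [d] by assimilation. /vlapbetbuorlub/ → vlabbedbuorlub.
Rule 4 (stop-cluster a-epenthesis): /b/ and /b/ form a stop–stop cluster, so [a] is inserted between them. /d/ and /b/ form a stop–stop cluster, so [a] is inserted between them. /vlabbedbuorlub/ → vlababedabuorlub.
Rule 5 (final devoicing): /b/ is a voiced obstruent in word-final position, so it devoices to [p]. /vlababedabuorlub/ → vlababedabuorlup.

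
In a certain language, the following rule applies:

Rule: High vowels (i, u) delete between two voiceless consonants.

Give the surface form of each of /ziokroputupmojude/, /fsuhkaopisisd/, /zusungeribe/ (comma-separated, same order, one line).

/ziokroputupmojude/: /u/ is a high vowel flanked by voiceless consonants /p/ and /t/, so it deletes. /u/ is a high vowel flanked by voiceless consonants /t/ and /p/, so it deletes. → [ziokroptpmojude].
/fsuhkaopisisd/: /u/ is a high vowel flanked by voiceless consonants /s/ and /h/, so it deletes. /i/ is a high vowel flanked by voiceless consonants /p/ and /s/, so it deletes. /i/ is a high vowel flanked by voiceless consonants /s/ and /s/, so it deletes. → [fshkaopssd].
/zusungeribe/: the rule's environment is not met; surfaces unchanged as [zusungeribe].

ziokroptpmojude, fshkaopssd, zusungeribe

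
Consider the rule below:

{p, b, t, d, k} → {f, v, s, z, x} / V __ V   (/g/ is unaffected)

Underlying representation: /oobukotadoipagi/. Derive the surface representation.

oovuxosazoifagi

/b/ is a stop between vowels /o/ and /u/, so it spirantizes to the fricative [v].
/k/ is a stop between vowels /u/ and /o/, so it spirantizes to the fricative [x].
/t/ is a stop between vowels /o/ and /a/, so it spirantizes to the fricative [s].
/d/ is a stop between vowels /a/ and /o/, so it spirantizes to the fricative [z].
/p/ is a stop between vowels /i/ and /a/, so it spirantizes to the fricative [f].
Surface form: [oovuxosazoifagi].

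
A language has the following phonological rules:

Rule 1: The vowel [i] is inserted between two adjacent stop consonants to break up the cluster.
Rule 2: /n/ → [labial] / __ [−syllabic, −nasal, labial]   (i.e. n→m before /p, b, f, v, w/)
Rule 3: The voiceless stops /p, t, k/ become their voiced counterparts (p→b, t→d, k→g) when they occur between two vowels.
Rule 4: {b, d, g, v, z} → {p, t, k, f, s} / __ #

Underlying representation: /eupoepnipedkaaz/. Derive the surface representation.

euboepnibedigaas

Rule 1 (stop-cluster i-epenthesis): /d/ and /k/ form a stop–stop cluster, so [i] is inserted between them. /eupoepnipedkaaz/ → eupoepnipedikaaz.
Rule 2 (nasal place assimilation): no segment meets the environment; /eupoepnipedikaaz/ is unchanged.
Rule 3 (intervocalic voicing): /p/ is a voiceless stop between vowels /u/ and /o/, so it voices to [b]. /p/ is a voiceless stop between vowels /i/ and /e/, so it voices to [b]. /k/ is a voiceless stop between vowels /i/ and /a/, so it voices to [g]. /eupoepnipedikaaz/ → euboepnibedigaaz.
Rule 4 (final devoicing): /z/ is a voiced obstruent in word-final position, so it devoices to [s]. /euboepnibedigaaz/ → euboepnibedigaas.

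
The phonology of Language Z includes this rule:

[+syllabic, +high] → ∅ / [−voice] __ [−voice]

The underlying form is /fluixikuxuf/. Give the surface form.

fluixkxf

/i/ is a high vowel flanked by voiceless consonants /x/ and /k/, so it deletes.
/u/ is a high vowel flanked by voiceless consonants /k/ and /x/, so it deletes.
/u/ is a high vowel flanked by voiceless consonants /x/ and /f/, so it deletes.
Surface form: [fluixkxf].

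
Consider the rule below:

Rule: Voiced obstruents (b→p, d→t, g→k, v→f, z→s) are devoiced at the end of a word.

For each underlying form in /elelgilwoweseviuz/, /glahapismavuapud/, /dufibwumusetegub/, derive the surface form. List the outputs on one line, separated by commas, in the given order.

/elelgilwoweseviuz/: /z/ is a voiced obstruent in word-final position, so it devoices to [s]. → [elelgilwowesevius].
/glahapismavuapud/: /d/ is a voiced obstruent in word-final position, so it devoices to [t]. → [glahapismavuaput].
/dufibwumusetegub/: /b/ is a voiced obstruent in word-final position, so it devoices to [p]. → [dufibwumusetegup].

elelgilwowesevius, glahapismavuaput, dufibwumusetegup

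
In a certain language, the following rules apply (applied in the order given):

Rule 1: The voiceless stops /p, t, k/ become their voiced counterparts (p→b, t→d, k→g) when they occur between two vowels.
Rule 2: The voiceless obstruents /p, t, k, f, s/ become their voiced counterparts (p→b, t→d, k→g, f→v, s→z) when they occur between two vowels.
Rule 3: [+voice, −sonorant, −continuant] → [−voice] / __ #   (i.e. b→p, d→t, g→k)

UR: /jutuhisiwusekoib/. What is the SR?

Rule 1 (intervocalic voicing): /t/ is a voiceless stop between vowels /u/ and /u/, so it voices to [d]. /k/ is a voiceless stop between vowels /e/ and /o/, so it voices to [g]. /jutuhisiwusekoib/ → juduhisiwusegoib.
Rule 2 (intervocalic voicing): /s/ is a voiceless obstruent between vowels /i/ and /i/, so it voices to [z]. /s/ is a voiceless obstruent between vowels /u/ and /e/, so it voices to [z]. /juduhisiwusegoib/ → juduhiziwuzegoib.
Rule 3 (final devoicing): /b/ is a voiced stop in word-final position, so it devoices to [p]. /juduhiziwuzegoib/ → juduhiziwuzegoip.

juduhiziwuzegoip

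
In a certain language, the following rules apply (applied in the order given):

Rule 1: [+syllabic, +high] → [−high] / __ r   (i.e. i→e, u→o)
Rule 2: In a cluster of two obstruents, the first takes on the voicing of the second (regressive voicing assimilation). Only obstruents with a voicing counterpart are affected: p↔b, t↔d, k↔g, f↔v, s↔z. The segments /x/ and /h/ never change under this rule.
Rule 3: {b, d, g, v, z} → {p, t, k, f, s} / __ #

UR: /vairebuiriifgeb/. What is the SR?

vaerebueriivgep

Rule 1 (pre-rhotic lowering): /i/ is a high vowel immediately before /r/, so it lowers to [e]. /i/ is a high vowel immediately before /r/, so it lowers to [e]. /vairebuiriifgeb/ → vaerebueriifgeb.
Rule 2 (regressive voicing assimilation): /f/ precedes the voiced obstruent /g/, so it voices to [v] by assimilation. /vaerebueriifgeb/ → vaerebueriivgeb.
Rule 3 (final devoicing): /b/ is a voiced obstruent in word-final position, so it devoices to [p]. /vaerebueriivgeb/ → vaerebueriivgep.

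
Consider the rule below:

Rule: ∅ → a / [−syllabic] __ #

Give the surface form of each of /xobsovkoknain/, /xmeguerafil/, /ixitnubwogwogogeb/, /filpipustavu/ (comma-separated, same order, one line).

/xobsovkoknain/: the form ends in the consonant /n/, so [a] is inserted word-finally. → [xobsovkoknaina].
/xmeguerafil/: the form ends in the consonant /l/, so [a] is inserted word-finally. → [xmeguerafila].
/ixitnubwogwogogeb/: the form ends in the consonant /b/, so [a] is inserted word-finally. → [ixitnubwogwogogeba].
/filpipustavu/: the rule's environment is not met; surfaces unchanged as [filpipustavu].

xobsovkoknaina, xmeguerafila, ixitnubwogwogogeba, filpipustavu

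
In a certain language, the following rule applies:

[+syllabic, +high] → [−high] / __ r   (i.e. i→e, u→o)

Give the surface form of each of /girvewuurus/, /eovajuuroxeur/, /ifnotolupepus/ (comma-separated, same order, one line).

/girvewuurus/: /i/ is a high vowel immediately before /r/, so it lowers to [e]. /u/ is a high vowel immediately before /r/, so it lowers to [o]. → [gervewuorus].
/eovajuuroxeur/: /u/ is a high vowel immediately before /r/, so it lowers to [o]. /u/ is a high vowel immediately before /r/, so it lowers to [o]. → [eovajuoroxeor].
/ifnotolupepus/: the rule's environment is not met; surfaces unchanged as [ifnotolupepus].

gervewuorus, eovajuoroxeor, ifnotolupepus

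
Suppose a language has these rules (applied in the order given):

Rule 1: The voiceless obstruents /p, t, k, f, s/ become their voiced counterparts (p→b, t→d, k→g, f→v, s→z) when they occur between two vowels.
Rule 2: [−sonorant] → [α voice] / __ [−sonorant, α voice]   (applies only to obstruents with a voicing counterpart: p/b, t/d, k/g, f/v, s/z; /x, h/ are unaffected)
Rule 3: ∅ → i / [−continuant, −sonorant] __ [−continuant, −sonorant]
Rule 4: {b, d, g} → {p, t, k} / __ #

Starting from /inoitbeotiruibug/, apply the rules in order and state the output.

inoidibeodiruibuk

Rule 1 (intervocalic voicing): /t/ is a voiceless obstruent between vowels /o/ and /i/, so it voices to [d]. /inoitbeotiruibug/ → inoitbeodiruibug.
Rule 2 (regressive voicing assimilation): /t/ precedes the voiced obstruent /b/, so it voices to [d] by assimilation. /inoitbeodiruibug/ → inoidbeodiruibug.
Rule 3 (stop-cluster i-epenthesis): /d/ and /b/ form a stop–stop cluster, so [i] is inserted between them. /inoidbeodiruibug/ → inoidibeodiruibug.
Rule 4 (final devoicing): /g/ is a voiced stop in word-final position, so it devoices to [k]. /inoidibeodiruibug/ → inoidibeodiruibuk.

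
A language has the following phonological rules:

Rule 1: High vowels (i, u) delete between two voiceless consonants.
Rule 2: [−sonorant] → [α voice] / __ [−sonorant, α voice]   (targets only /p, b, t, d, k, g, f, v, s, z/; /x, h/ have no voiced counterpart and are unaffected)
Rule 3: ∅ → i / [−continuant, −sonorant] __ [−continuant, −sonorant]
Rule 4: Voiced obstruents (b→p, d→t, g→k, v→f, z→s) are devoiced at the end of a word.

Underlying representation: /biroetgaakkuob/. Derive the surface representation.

Rule 1 (high vowel syncope): no segment meets the environment; /biroetgaakkuob/ is unchanged.
Rule 2 (regressive voicing assimilation): /t/ precedes the voiced obstruent /g/, so it voices to [d] by assimilation. /biroetgaakkuob/ → biroedgaakkuob.
Rule 3 (stop-cluster i-epenthesis): /d/ and /g/ form a stop–stop cluster, so [i] is inserted between them. /k/ and /k/ form a stop–stop cluster, so [i] is inserted between them. /biroedgaakkuob/ → biroedigaakikuob.
Rule 4 (final devoicing): /b/ is a voiced obstruent in word-final position, so it devoices to [p]. /biroedigaakikuob/ → biroedigaakikuop.

biroedigaakikuop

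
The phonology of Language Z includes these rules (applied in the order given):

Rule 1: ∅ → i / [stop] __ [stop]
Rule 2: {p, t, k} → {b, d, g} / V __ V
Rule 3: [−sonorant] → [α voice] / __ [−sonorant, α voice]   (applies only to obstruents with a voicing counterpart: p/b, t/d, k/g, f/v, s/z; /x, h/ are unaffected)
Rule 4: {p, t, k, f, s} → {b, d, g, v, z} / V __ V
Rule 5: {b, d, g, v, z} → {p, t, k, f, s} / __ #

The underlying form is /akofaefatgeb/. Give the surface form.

agovaevadigep

Rule 1 (stop-cluster i-epenthesis): /t/ and /g/ form a stop–stop cluster, so [i] is inserted between them. /akofaefatgeb/ → akofaefatigeb.
Rule 2 (intervocalic voicing): /k/ is a voiceless stop between vowels /a/ and /o/, so it voices to [g]. /t/ is a voiceless stop between vowels /a/ and /i/, so it voices to [d]. /akofaefatigeb/ → agofaefadigeb.
Rule 3 (regressive voicing assimilation): no segment meets the environment; /agofaefadigeb/ is unchanged.
Rule 4 (intervocalic voicing): /f/ is a voiceless obstruent between vowels /o/ and /a/, so it voices to [v]. /f/ is a voiceless obstruent between vowels /e/ and /a/, so it voices to [v]. /agofaefadigeb/ → agovaevadigeb.
Rule 5 (final devoicing): /b/ is a voiced obstruent in word-final position, so it devoices to [p]. /agovaevadigeb/ → agovaevadigep.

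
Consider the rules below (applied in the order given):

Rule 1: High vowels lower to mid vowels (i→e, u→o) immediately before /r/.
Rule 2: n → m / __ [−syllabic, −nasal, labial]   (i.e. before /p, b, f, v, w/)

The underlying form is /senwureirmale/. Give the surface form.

Rule 1 (pre-rhotic lowering): /u/ is a high vowel immediately before /r/, so it lowers to [o]. /i/ is a high vowel immediately before /r/, so it lowers to [e]. /senwureirmale/ → senworeermale.
Rule 2 (nasal place assimilation): /n/ precedes the labial consonant /w/, so it assimilates in place to [m]. /senworeermale/ → semworeermale.

semworeermale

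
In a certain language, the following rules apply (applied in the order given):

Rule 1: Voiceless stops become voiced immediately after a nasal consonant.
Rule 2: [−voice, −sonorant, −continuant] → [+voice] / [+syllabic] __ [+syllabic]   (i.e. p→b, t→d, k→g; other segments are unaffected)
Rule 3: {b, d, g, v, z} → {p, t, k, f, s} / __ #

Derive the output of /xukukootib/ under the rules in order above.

xugugoodip

Rule 1 (post-nasal voicing): no segment meets the environment; /xukukootib/ is unchanged.
Rule 2 (intervocalic voicing): /k/ is a voiceless stop between vowels /u/ and /u/, so it voices to [g]. /k/ is a voiceless stop between vowels /u/ and /o/, so it voices to [g]. /t/ is a voiceless stop between vowels /o/ and /i/, so it voices to [d]. /xukukootib/ → xugugoodib.
Rule 3 (final devoicing): /b/ is a voiced obstruent in word-final position, so it devoices to [p]. /xugugoodib/ → xugugoodip.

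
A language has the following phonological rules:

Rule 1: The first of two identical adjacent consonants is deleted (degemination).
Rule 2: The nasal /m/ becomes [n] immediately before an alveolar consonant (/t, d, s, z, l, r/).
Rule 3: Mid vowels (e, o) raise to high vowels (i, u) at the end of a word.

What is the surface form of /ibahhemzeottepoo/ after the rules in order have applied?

ibahenzeotepou

Rule 1 (degemination): /hh/ is a geminate; the first /h/ deletes. /tt/ is a geminate; the first /t/ deletes. /ibahhemzeottepoo/ → ibahemzeotepoo.
Rule 2 (nasal place assimilation): /m/ precedes the alveolar consonant /z/, so it assimilates in place to [n]. /ibahemzeotepoo/ → ibahenzeotepoo.
Rule 3 (final vowel raising): /o/ is a mid vowel in word-final position, so it raises to [u]. /ibahenzeotepoo/ → ibahenzeotepou.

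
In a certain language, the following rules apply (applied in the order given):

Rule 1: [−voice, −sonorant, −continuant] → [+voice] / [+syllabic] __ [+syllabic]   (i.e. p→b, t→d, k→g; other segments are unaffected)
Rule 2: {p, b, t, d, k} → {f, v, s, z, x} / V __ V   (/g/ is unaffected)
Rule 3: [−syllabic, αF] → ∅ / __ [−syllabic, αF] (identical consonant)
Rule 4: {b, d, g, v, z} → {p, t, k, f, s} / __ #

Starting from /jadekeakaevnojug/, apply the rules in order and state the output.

jazegeagaevnojuk

Rule 1 (intervocalic voicing): /k/ is a voiceless stop between vowels /e/ and /e/, so it voices to [g]. /k/ is a voiceless stop between vowels /a/ and /a/, so it voices to [g]. /jadekeakaevnojug/ → jadegeagaevnojug.
Rule 2 (intervocalic spirantization): /d/ is a stop between vowels /a/ and /e/, so it spirantizes to the fricative [z]. /jadegeagaevnojug/ → jazegeagaevnojug.
Rule 3 (degemination): no segment meets the environment; /jazegeagaevnojug/ is unchanged.
Rule 4 (final devoicing): /g/ is a voiced obstruent in word-final position, so it devoices to [k]. /jazegeagaevnojug/ → jazegeagaevnojuk.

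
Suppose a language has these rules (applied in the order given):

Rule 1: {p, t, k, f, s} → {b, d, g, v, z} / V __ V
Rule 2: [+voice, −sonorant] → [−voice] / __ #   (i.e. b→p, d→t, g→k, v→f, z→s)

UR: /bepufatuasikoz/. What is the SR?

Rule 1 (intervocalic voicing): /p/ is a voiceless obstruent between vowels /e/ and /u/, so it voices to [b]. /f/ is a voiceless obstruent between vowels /u/ and /a/, so it voices to [v]. /t/ is a voiceless obstruent between vowels /a/ and /u/, so it voices to [d]. /s/ is a voiceless obstruent between vowels /a/ and /i/, so it voices to [z]. /k/ is a voiceless obstruent between vowels /i/ and /o/, so it voices to [g]. /bepufatuasikoz/ → bebuvaduazigoz.
Rule 2 (final devoicing): /z/ is a voiced obstruent in word-final position, so it devoices to [s]. /bebuvaduazigoz/ → bebuvaduazigos.

bebuvaduazigos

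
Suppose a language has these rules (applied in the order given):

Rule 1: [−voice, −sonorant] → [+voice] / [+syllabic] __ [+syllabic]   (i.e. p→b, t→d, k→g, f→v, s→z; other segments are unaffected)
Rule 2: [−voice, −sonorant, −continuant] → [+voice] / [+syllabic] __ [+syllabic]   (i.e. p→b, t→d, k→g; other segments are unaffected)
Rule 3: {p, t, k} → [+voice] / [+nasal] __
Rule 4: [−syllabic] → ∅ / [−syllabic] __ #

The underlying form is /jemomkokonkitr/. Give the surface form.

Rule 1 (intervocalic voicing): /k/ is a voiceless obstruent between vowels /o/ and /o/, so it voices to [g]. /jemomkokonkitr/ → jemomkogonkitr.
Rule 2 (intervocalic voicing): no segment meets the environment; /jemomkogonkitr/ is unchanged.
Rule 3 (post-nasal voicing): /k/ is a voiceless stop immediately after the nasal /m/, so it voices to [g]. /k/ is a voiceless stop immediately after the nasal /n/, so it voices to [g]. /jemomkogonkitr/ → jemomgogongitr.
Rule 4 (final cluster simplification): /r/ is the second consonant of a word-final cluster /tr/, so it deletes. /jemomgogongitr/ → jemomgogongit.

jemomgogongit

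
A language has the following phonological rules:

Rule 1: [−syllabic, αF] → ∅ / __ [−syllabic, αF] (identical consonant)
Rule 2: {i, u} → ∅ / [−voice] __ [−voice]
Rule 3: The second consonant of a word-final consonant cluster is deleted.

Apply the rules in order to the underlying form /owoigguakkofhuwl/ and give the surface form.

owoiguakofhuw

Rule 1 (degemination): /gg/ is a geminate; the first /g/ deletes. /kk/ is a geminate; the first /k/ deletes. /owoigguakkofhuwl/ → owoiguakofhuwl.
Rule 2 (high vowel syncope): no segment meets the environment; /owoiguakofhuwl/ is unchanged.
Rule 3 (final cluster simplification): /l/ is the second consonant of a word-final cluster /wl/, so it deletes. /owoiguakofhuwl/ → owoiguakofhuw.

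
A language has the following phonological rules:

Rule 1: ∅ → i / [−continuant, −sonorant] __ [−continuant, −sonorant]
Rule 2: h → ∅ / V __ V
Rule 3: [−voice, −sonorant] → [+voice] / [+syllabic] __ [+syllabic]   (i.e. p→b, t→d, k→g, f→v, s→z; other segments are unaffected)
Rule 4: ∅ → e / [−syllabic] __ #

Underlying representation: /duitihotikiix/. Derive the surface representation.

Rule 1 (stop-cluster i-epenthesis): no segment meets the environment; /duitihotikiix/ is unchanged.
Rule 2 (intervocalic h-deletion): /h/ occurs between vowels /i/ and /o/, so it deletes. /duitihotikiix/ → duitiotikiix.
Rule 3 (intervocalic voicing): /t/ is a voiceless obstruent between vowels /i/ and /i/, so it voices to [d]. /t/ is a voiceless obstruent between vowels /o/ and /i/, so it voices to [d]. /k/ is a voiceless obstruent between vowels /i/ and /i/, so it voices to [g]. /duitiotikiix/ → duidiodigiix.
Rule 4 (final e-epenthesis): the form ends in the consonant /x/, so [e] is inserted word-finally. /duidiodigiix/ → duidiodigiixe.

duidiodigiixe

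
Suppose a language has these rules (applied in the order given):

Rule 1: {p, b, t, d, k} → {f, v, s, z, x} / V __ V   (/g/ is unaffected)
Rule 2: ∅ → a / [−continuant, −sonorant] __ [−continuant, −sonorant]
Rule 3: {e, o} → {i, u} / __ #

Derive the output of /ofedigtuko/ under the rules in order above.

Rule 1 (intervocalic spirantization): /d/ is a stop between vowels /e/ and /i/, so it spirantizes to the fricative [z]. /k/ is a stop between vowels /u/ and /o/, so it spirantizes to the fricative [x]. /ofedigtuko/ → ofezigtuxo.
Rule 2 (stop-cluster a-epenthesis): /g/ and /t/ form a stop–stop cluster, so [a] is inserted between them. /ofezigtuxo/ → ofezigatuxo.
Rule 3 (final vowel raising): /o/ is a mid vowel in word-final position, so it raises to [u]. /ofezigatuxo/ → ofezigatuxu.

ofezigatuxu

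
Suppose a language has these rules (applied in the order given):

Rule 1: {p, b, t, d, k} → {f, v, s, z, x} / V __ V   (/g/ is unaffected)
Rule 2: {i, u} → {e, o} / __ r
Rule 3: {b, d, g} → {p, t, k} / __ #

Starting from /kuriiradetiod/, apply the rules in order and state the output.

Rule 1 (intervocalic spirantization): /d/ is a stop between vowels /a/ and /e/, so it spirantizes to the fricative [z]. /t/ is a stop between vowels /e/ and /i/, so it spirantizes to the fricative [s]. /kuriiradetiod/ → kuriirazesiod.
Rule 2 (pre-rhotic lowering): /u/ is a high vowel immediately before /r/, so it lowers to [o]. /i/ is a high vowel immediately before /r/, so it lowers to [e]. /kuriirazesiod/ → korierazesiod.
Rule 3 (final devoicing): /d/ is a voiced stop in word-final position, so it devoices to [t]. /korierazesiod/ → korierazesiot.

korierazesiot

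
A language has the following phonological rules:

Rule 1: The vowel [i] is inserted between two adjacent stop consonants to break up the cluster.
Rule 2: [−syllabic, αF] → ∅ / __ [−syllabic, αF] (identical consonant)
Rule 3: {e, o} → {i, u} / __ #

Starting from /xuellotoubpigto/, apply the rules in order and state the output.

Rule 1 (stop-cluster i-epenthesis): /b/ and /p/ form a stop–stop cluster, so [i] is inserted between them. /g/ and /t/ form a stop–stop cluster, so [i] is inserted between them. /xuellotoubpigto/ → xuellotoubipigito.
Rule 2 (degemination): /ll/ is a geminate; the first /l/ deletes. /xuellotoubipigito/ → xuelotoubipigito.
Rule 3 (final vowel raising): /o/ is a mid vowel in word-final position, so it raises to [u]. /xuelotoubipigito/ → xuelotoubipigitu.

xuelotoubipigitu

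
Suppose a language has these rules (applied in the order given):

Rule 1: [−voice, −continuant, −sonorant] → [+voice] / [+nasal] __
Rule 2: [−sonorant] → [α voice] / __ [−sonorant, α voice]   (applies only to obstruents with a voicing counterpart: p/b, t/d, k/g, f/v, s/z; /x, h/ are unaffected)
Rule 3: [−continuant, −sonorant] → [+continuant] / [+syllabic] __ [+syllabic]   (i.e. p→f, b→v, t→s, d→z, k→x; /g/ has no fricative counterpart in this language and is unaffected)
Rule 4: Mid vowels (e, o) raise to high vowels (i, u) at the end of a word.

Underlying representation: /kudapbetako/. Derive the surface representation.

Rule 1 (post-nasal voicing): no segment meets the environment; /kudapbetako/ is unchanged.
Rule 2 (regressive voicing assimilation): /p/ precedes the voiced obstruent /b/, so it voices to [b] by assimilation. /kudapbetako/ → kudabbetako.
Rule 3 (intervocalic spirantization): /d/ is a stop between vowels /u/ and /a/, so it spirantizes to the fricative [z]. /t/ is a stop between vowels /e/ and /a/, so it spirantizes to the fricative [s]. /k/ is a stop between vowels /a/ and /o/, so it spirantizes to the fricative [x]. /kudabbetako/ → kuzabbesaxo.
Rule 4 (final vowel raising): /o/ is a mid vowel in word-final position, so it raises to [u]. /kuzabbesaxo/ → kuzabbesaxu.

kuzabbesaxu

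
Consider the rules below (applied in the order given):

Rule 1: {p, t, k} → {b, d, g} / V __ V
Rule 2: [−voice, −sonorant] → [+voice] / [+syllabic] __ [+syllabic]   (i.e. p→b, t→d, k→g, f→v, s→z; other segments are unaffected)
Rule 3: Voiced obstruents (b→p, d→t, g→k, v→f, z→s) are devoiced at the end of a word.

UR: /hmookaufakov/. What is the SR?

hmoogauvagof

Rule 1 (intervocalic voicing): /k/ is a voiceless stop between vowels /o/ and /a/, so it voices to [g]. /k/ is a voiceless stop between vowels /a/ and /o/, so it voices to [g]. /hmookaufakov/ → hmoogaufagov.
Rule 2 (intervocalic voicing): /f/ is a voiceless obstruent between vowels /u/ and /a/, so it voices to [v]. /hmoogaufagov/ → hmoogauvagov.
Rule 3 (final devoicing): /v/ is a voiced obstruent in word-final position, so it devoices to [f]. /hmoogauvagov/ → hmoogauvagof.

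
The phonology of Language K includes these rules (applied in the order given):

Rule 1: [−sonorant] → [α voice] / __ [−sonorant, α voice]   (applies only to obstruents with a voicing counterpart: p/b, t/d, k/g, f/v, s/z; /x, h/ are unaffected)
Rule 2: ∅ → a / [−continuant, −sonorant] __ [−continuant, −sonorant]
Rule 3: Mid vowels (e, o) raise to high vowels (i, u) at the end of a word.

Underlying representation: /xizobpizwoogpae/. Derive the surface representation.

Rule 1 (regressive voicing assimilation): /b/ precedes the voiceless obstruent /p/, so it devoices to [p] by assimilation. /g/ precedes the voiceless obstruent /p/, so it devoices to [k] by assimilation. /xizobpizwoogpae/ → xizoppizwookpae.
Rule 2 (stop-cluster a-epenthesis): /p/ and /p/ form a stop–stop cluster, so [a] is inserted between them. /k/ and /p/ form a stop–stop cluster, so [a] is inserted between them. /xizoppizwookpae/ → xizopapizwookapae.
Rule 3 (final vowel raising): /e/ is a mid vowel in word-final position, so it raises to [i]. /xizopapizwookapae/ → xizopapizwookapai.

xizopapizwookapai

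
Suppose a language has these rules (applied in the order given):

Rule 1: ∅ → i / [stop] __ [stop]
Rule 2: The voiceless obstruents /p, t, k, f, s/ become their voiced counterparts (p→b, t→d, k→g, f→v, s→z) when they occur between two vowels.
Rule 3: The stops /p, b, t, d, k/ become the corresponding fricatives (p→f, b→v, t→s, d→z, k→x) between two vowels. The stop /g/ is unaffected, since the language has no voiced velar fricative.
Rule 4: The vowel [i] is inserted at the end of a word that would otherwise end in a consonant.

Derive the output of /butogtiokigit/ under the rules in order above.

Rule 1 (stop-cluster i-epenthesis): /g/ and /t/ form a stop–stop cluster, so [i] is inserted between them. /butogtiokigit/ → butogitiokigit.
Rule 2 (intervocalic voicing): /t/ is a voiceless obstruent between vowels /u/ and /o/, so it voices to [d]. /t/ is a voiceless obstruent between vowels /i/ and /i/, so it voices to [d]. /k/ is a voiceless obstruent between vowels /o/ and /i/, so it voices to [g]. /butogitiokigit/ → budogidiogigit.
Rule 3 (intervocalic spirantization): /d/ is a stop between vowels /u/ and /o/, so it spirantizes to the fricative [z]. /d/ is a stop between vowels /i/ and /i/, so it spirantizes to the fricative [z]. /budogidiogigit/ → buzogiziogigit.
Rule 4 (final i-epenthesis): the form ends in the consonant /t/, so [i] is inserted word-finally. /buzogiziogigit/ → buzogiziogigiti.

buzogiziogigiti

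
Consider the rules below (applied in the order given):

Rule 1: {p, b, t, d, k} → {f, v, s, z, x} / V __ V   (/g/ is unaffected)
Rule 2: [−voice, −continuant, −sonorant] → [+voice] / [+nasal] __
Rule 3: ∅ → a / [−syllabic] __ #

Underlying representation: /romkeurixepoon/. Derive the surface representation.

Rule 1 (intervocalic spirantization): /p/ is a stop between vowels /e/ and /o/, so it spirantizes to the fricative [f]. /romkeurixepoon/ → romkeurixefoon.
Rule 2 (post-nasal voicing): /k/ is a voiceless stop immediately after the nasal /m/, so it voices to [g]. /romkeurixefoon/ → romgeurixefoon.
Rule 3 (final a-epenthesis): the form ends in the consonant /n/, so [a] is inserted word-finally. /romgeurixefoon/ → romgeurixefoona.

romgeurixefoona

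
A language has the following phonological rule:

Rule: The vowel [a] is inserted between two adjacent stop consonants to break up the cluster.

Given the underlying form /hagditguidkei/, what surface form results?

/g/ and /d/ form a stop–stop cluster, so [a] is inserted between them.
/t/ and /g/ form a stop–stop cluster, so [a] is inserted between them.
/d/ and /k/ form a stop–stop cluster, so [a] is inserted between them.
Surface form: [hagaditaguidakei].

hagaditaguidakei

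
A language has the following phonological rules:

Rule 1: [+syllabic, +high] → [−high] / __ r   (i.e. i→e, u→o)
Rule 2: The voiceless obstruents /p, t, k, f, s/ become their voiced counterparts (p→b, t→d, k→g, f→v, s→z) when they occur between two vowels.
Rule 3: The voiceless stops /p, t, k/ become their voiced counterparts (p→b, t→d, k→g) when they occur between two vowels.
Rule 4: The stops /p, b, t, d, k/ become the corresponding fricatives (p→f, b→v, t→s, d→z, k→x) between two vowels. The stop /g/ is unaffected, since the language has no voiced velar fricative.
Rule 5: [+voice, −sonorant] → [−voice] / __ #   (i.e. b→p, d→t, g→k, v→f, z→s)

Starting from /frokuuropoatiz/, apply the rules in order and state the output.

Rule 1 (pre-rhotic lowering): /u/ is a high vowel immediately before /r/, so it lowers to [o]. /frokuuropoatiz/ → frokuoropoatiz.
Rule 2 (intervocalic voicing): /k/ is a voiceless obstruent between vowels /o/ and /u/, so it voices to [g]. /p/ is a voiceless obstruent between vowels /o/ and /o/, so it voices to [b]. /t/ is a voiceless obstruent between vowels /a/ and /i/, so it voices to [d]. /frokuoropoatiz/ → froguoroboadiz.
Rule 3 (intervocalic voicing): no segment meets the environment; /froguoroboadiz/ is unchanged.
Rule 4 (intervocalic spirantization): /b/ is a stop between vowels /o/ and /o/, so it spirantizes to the fricative [v]. /d/ is a stop between vowels /a/ and /i/, so it spirantizes to the fricative [z]. /froguoroboadiz/ → froguorovoaziz.
Rule 5 (final devoicing): /z/ is a voiced obstruent in word-final position, so it devoices to [s]. /froguorovoaziz/ → froguorovoazis.

froguorovoazis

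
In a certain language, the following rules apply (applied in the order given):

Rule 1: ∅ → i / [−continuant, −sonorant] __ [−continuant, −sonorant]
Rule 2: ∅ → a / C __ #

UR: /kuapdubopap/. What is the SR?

Rule 1 (stop-cluster i-epenthesis): /p/ and /d/ form a stop–stop cluster, so [i] is inserted between them. /kuapdubopap/ → kuapidubopap.
Rule 2 (final a-epenthesis): the form ends in the consonant /p/, so [a] is inserted word-finally. /kuapidubopap/ → kuapidubopapa.

kuapidubopapa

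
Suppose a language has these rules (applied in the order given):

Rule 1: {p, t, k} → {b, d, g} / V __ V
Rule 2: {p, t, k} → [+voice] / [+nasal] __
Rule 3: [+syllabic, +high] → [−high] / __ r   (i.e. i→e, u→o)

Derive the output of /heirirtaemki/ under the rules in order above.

heerertaemgi

Rule 1 (intervocalic voicing): no segment meets the environment; /heirirtaemki/ is unchanged.
Rule 2 (post-nasal voicing): /k/ is a voiceless stop immediately after the nasal /m/, so it voices to [g]. /heirirtaemki/ → heirirtaemgi.
Rule 3 (pre-rhotic lowering): /i/ is a high vowel immediately before /r/, so it lowers to [e]. /i/ is a high vowel immediately before /r/, so it lowers to [e]. /heirirtaemgi/ → heerertaemgi.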